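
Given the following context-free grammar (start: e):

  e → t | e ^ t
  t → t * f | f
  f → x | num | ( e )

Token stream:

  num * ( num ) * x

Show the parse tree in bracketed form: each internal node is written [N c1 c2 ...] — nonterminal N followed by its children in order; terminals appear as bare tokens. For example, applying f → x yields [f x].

[e [t [t [t [f num]] * [f ( [e [t [f num]]] )]] * [f x]]]

e
t
t * f
t * f * f
f * f * f
num * f * f
num * ( e ) * f
num * ( t ) * f
num * ( f ) * f
num * ( num ) * f
num * ( num ) * x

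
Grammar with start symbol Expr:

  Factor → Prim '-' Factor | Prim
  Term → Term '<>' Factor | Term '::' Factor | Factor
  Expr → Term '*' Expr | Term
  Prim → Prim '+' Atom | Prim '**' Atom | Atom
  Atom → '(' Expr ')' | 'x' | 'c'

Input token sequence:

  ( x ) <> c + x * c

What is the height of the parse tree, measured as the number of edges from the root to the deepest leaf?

11

[Expr [Term [Term [Factor [Prim [Atom ( [Expr [Term [Factor [Prim [Atom x]]]]] )]]]] <> [Factor [Prim [Prim [Atom c]] + [Atom x]]]] * [Expr [Term [Factor [Prim [Atom c]]]]]]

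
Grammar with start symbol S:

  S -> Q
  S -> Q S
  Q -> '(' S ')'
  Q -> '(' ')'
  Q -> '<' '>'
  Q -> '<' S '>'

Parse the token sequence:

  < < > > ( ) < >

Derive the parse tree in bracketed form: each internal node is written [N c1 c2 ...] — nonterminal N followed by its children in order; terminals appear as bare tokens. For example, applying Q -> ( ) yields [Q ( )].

S
Q S
< S > S
< Q > S
< < > > S
< < > > Q S
< < > > ( ) S
< < > > ( ) Q
< < > > ( ) < >

[S [Q < [S [Q < >]] >] [S [Q ( )] [S [Q < >]]]]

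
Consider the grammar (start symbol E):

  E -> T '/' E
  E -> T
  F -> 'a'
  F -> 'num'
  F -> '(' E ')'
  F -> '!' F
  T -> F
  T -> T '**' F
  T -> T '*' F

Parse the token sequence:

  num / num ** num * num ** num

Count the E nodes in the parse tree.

2

[E [T [F num]] / [E [T [T [T [T [F num]] ** [F num]] * [F num]] ** [F num]]]]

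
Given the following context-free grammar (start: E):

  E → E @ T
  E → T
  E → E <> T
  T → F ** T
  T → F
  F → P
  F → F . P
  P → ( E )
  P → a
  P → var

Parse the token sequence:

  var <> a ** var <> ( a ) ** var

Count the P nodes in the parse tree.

6

[E [E [E [T [F [P var]]]] <> [T [F [P a]] ** [T [F [P var]]]]] <> [T [F [P ( [E [T [F [P a]]]] )]] ** [T [F [P var]]]]]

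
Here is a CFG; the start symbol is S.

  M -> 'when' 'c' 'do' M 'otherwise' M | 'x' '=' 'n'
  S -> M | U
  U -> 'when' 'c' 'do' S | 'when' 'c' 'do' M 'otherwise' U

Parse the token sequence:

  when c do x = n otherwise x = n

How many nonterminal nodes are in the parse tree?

4

[S [M when c do [M x = n] otherwise [M x = n]]]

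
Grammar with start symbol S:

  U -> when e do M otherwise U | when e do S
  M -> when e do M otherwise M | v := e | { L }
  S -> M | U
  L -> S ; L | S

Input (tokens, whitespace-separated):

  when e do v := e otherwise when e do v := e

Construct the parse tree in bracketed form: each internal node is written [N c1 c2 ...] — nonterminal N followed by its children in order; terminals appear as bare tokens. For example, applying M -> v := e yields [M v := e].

[S [U when e do [M v := e] otherwise [U when e do [S [M v := e]]]]]

S
U
when e do M otherwise U
when e do v := e otherwise U
when e do v := e otherwise when e do S
when e do v := e otherwise when e do M
when e do v := e otherwise when e do v := e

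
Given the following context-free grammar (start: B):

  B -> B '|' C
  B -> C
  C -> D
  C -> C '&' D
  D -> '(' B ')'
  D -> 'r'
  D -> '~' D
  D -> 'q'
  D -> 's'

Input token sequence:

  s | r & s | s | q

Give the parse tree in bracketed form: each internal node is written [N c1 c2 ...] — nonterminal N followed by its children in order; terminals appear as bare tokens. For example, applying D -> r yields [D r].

B
B | C
B | C | C
B | C | C | C
C | C | C | C
D | C | C | C
s | C | C | C
s | C & D | C | C
s | D & D | C | C
s | r & D | C | C
s | r & s | C | C
s | r & s | D | C
s | r & s | s | C
s | r & s | s | D
s | r & s | s | q

[B [B [B [B [C [D s]]] | [C [C [D r]] & [D s]]] | [C [D s]]] | [C [D q]]]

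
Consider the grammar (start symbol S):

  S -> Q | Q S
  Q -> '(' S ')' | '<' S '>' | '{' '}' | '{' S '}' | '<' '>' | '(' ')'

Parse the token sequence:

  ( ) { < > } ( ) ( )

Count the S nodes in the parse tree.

5

[S [Q ( )] [S [Q { [S [Q < >]] }] [S [Q ( )] [S [Q ( )]]]]]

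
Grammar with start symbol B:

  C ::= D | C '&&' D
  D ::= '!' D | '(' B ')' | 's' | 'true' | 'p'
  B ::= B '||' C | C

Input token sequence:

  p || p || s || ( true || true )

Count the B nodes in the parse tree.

[B [B [B [B [C [D p]]] || [C [D p]]] || [C [D s]]] || [C [D ( [B [B [C [D true]]] || [C [D true]]] )]]]

6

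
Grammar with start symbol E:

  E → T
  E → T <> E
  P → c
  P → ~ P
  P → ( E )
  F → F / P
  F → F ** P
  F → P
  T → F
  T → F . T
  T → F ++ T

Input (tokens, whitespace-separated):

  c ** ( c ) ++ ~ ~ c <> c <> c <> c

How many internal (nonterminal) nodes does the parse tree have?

27

[E [T [F [F [P c]] ** [P ( [E [T [F [P c]]]] )]] ++ [T [F [P ~ [P ~ [P c]]]]]] <> [E [T [F [P c]]] <> [E [T [F [P c]]] <> [E [T [F [P c]]]]]]]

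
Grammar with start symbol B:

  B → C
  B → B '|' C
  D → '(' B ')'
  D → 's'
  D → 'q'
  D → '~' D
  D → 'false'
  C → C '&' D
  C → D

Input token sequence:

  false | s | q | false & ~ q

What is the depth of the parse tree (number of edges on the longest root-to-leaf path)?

6

[B [B [B [B [C [D false]]] | [C [D s]]] | [C [D q]]] | [C [C [D false]] & [D ~ [D q]]]]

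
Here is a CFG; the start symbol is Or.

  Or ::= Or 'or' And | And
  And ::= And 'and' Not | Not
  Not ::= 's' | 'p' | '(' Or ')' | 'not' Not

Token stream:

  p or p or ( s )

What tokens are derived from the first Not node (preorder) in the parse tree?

[Or [Or [Or [And [Not p]]] or [And [Not p]]] or [And [Not ( [Or [And [Not s]]] )]]]

p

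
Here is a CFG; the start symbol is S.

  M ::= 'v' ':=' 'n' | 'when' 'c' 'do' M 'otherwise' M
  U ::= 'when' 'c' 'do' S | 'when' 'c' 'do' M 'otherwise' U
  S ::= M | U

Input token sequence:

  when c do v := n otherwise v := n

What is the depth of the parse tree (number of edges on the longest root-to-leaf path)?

3

[S [M when c do [M v := n] otherwise [M v := n]]]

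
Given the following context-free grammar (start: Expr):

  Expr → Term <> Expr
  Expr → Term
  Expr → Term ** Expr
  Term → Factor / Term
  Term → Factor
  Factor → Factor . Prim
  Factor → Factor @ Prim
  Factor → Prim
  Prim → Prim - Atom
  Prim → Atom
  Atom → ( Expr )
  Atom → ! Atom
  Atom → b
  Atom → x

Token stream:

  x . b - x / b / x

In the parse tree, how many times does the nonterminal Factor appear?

[Expr [Term [Factor [Factor [Prim [Atom x]]] . [Prim [Prim [Atom b]] - [Atom x]]] / [Term [Factor [Prim [Atom b]]] / [Term [Factor [Prim [Atom x]]]]]]]

4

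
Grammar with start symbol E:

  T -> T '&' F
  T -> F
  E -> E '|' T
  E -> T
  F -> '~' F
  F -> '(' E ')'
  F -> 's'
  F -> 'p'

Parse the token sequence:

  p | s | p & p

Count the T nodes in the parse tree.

4

[E [E [E [T [F p]]] | [T [F s]]] | [T [T [F p]] & [F p]]]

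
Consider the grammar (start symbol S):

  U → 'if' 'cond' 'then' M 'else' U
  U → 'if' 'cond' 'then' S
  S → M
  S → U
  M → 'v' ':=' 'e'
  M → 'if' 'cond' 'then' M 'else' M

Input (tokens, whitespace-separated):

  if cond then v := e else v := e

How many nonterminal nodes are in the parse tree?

4

[S [M if cond then [M v := e] else [M v := e]]]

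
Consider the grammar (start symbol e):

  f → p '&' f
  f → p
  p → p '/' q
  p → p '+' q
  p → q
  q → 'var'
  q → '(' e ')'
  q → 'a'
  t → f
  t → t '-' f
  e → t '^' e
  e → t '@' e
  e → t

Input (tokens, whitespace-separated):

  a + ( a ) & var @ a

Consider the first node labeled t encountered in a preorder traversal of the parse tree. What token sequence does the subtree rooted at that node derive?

a + ( a ) & var

[e [t [f [p [p [q a]] + [q ( [e [t [f [p [q a]]]]] )]] & [f [p [q var]]]]] @ [e [t [f [p [q a]]]]]]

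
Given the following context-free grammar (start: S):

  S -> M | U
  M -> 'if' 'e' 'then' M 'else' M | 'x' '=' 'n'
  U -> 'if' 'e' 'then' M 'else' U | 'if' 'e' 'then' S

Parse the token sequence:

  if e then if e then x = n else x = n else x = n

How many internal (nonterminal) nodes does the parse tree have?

6

[S [M if e then [M if e then [M x = n] else [M x = n]] else [M x = n]]]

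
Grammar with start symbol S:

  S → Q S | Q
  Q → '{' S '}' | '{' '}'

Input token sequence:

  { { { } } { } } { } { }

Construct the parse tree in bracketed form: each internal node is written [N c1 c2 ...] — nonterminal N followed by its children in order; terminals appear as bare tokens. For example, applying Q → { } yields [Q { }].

[S [Q { [S [Q { [S [Q { }]] }] [S [Q { }]]] }] [S [Q { }] [S [Q { }]]]]

S
Q S
{ S } S
{ Q S } S
{ { S } S } S
{ { Q } S } S
{ { { } } S } S
{ { { } } Q } S
{ { { } } { } } S
{ { { } } { } } Q S
{ { { } } { } } { } S
{ { { } } { } } { } Q
{ { { } } { } } { } { }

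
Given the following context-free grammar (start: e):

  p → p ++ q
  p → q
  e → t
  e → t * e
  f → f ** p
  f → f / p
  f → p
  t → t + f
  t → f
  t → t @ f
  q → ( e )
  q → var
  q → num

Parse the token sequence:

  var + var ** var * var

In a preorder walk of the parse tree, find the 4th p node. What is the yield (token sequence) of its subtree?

[e [t [t [f [p [q var]]]] + [f [f [p [q var]]] ** [p [q var]]]] * [e [t [f [p [q var]]]]]]

var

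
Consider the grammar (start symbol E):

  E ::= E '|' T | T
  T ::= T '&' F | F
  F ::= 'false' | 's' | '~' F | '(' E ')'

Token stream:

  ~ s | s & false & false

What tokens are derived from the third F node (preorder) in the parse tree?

[E [E [T [F ~ [F s]]]] | [T [T [T [F s]] & [F false]] & [F false]]]

s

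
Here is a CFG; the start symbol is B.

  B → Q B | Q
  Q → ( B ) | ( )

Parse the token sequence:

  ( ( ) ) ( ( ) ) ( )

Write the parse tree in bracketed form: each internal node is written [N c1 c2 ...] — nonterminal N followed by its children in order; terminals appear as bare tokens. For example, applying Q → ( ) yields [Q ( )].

[B [Q ( [B [Q ( )]] )] [B [Q ( [B [Q ( )]] )] [B [Q ( )]]]]

B
Q B
( B ) B
( Q ) B
( ( ) ) B
( ( ) ) Q B
( ( ) ) ( B ) B
( ( ) ) ( Q ) B
( ( ) ) ( ( ) ) B
( ( ) ) ( ( ) ) Q
( ( ) ) ( ( ) ) ( )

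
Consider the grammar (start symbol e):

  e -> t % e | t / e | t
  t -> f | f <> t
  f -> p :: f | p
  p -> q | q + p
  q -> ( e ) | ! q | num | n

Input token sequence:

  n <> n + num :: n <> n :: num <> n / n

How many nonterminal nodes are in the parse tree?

[e [t [f [p [q n]]] <> [t [f [p [q n] + [p [q num]]] :: [f [p [q n]]]] <> [t [f [p [q n]] :: [f [p [q num]]]] <> [t [f [p [q n]]]]]]] / [e [t [f [p [q n]]]]]]

30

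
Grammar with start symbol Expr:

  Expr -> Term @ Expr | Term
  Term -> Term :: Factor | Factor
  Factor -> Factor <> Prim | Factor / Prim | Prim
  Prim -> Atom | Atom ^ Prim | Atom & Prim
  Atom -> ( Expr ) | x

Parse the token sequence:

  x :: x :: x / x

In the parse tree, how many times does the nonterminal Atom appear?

4

[Expr [Term [Term [Term [Factor [Prim [Atom x]]]] :: [Factor [Prim [Atom x]]]] :: [Factor [Factor [Prim [Atom x]]] / [Prim [Atom x]]]]]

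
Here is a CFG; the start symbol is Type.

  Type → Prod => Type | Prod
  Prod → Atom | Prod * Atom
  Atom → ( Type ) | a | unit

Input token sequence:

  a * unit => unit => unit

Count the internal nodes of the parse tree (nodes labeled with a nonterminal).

11

[Type [Prod [Prod [Atom a]] * [Atom unit]] => [Type [Prod [Atom unit]] => [Type [Prod [Atom unit]]]]]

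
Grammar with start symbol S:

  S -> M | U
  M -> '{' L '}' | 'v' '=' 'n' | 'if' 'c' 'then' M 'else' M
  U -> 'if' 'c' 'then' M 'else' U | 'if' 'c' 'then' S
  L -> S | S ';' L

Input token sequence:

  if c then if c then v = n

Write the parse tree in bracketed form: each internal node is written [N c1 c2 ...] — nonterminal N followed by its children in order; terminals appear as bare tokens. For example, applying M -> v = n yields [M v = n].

[S [U if c then [S [U if c then [S [M v = n]]]]]]

S
U
if c then S
if c then U
if c then if c then S
if c then if c then M
if c then if c then v = n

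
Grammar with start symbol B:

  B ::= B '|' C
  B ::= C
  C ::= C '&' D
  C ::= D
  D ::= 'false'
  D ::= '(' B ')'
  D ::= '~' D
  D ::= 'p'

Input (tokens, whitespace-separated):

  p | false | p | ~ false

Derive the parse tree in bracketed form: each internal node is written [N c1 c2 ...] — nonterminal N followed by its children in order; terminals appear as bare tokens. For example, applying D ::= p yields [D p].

B
B | C
B | C | C
B | C | C | C
C | C | C | C
D | C | C | C
p | C | C | C
p | D | C | C
p | false | C | C
p | false | D | C
p | false | p | C
p | false | p | D
p | false | p | ~ D
p | false | p | ~ false

[B [B [B [B [C [D p]]] | [C [D false]]] | [C [D p]]] | [C [D ~ [D false]]]]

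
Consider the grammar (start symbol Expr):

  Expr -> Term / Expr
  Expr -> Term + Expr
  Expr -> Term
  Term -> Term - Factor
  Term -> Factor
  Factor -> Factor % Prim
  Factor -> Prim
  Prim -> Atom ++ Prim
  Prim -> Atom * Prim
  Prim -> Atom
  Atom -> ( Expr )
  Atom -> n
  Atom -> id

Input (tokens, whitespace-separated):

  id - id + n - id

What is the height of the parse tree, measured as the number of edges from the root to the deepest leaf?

[Expr [Term [Term [Factor [Prim [Atom id]]]] - [Factor [Prim [Atom id]]]] + [Expr [Term [Term [Factor [Prim [Atom n]]]] - [Factor [Prim [Atom id]]]]]]

7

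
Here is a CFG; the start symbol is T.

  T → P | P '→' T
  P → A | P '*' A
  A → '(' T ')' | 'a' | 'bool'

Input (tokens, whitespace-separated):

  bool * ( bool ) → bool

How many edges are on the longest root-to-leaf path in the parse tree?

6

[T [P [P [A bool]] * [A ( [T [P [A bool]]] )]] → [T [P [A bool]]]]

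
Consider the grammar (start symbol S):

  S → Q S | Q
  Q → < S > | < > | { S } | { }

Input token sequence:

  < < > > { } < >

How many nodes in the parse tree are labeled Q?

4

[S [Q < [S [Q < >]] >] [S [Q { }] [S [Q < >]]]]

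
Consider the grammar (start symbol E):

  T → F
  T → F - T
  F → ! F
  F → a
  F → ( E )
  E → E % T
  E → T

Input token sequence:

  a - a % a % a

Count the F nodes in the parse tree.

4

[E [E [E [T [F a] - [T [F a]]]] % [T [F a]]] % [T [F a]]]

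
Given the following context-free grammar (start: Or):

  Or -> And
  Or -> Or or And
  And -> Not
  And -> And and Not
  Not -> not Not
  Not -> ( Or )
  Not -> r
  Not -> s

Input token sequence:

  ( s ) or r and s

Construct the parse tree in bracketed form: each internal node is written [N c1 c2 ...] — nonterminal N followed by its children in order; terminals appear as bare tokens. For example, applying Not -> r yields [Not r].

[Or [Or [And [Not ( [Or [And [Not s]]] )]]] or [And [And [Not r]] and [Not s]]]

Or
Or or And
And or And
Not or And
( Or ) or And
( And ) or And
( Not ) or And
( s ) or And
( s ) or And and Not
( s ) or Not and Not
( s ) or r and Not
( s ) or r and s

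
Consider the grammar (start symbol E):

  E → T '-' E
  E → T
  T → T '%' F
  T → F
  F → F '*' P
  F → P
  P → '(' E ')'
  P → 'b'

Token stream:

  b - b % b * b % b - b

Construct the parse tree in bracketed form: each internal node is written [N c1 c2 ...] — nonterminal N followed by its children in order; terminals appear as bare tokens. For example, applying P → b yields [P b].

E
T - E
F - E
P - E
b - E
b - T - E
b - T % F - E
b - T % F % F - E
b - F % F % F - E
b - P % F % F - E
b - b % F % F - E
b - b % F * P % F - E
b - b % P * P % F - E
b - b % b * P % F - E
b - b % b * b % F - E
b - b % b * b % P - E
b - b % b * b % b - E
b - b % b * b % b - T
b - b % b * b % b - F
b - b % b * b % b - P
b - b % b * b % b - b

[E [T [F [P b]]] - [E [T [T [T [F [P b]]] % [F [F [P b]] * [P b]]] % [F [P b]]] - [E [T [F [P b]]]]]]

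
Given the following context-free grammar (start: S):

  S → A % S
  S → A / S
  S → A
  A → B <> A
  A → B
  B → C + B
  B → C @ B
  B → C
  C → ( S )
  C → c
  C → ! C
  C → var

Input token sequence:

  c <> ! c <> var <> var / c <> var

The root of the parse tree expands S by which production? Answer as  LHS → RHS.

S → A / S

[S [A [B [C c]] <> [A [B [C ! [C c]]] <> [A [B [C var]] <> [A [B [C var]]]]]] / [S [A [B [C c]] <> [A [B [C var]]]]]]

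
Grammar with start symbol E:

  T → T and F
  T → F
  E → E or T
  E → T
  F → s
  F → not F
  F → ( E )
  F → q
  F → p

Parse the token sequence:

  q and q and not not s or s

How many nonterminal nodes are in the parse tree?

[E [E [T [T [T [F q]] and [F q]] and [F not [F not [F s]]]]] or [T [F s]]]

12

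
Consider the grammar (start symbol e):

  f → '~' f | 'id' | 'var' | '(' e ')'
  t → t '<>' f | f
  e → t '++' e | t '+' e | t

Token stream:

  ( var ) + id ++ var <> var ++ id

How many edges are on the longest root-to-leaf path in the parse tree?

6

[e [t [f ( [e [t [f var]]] )]] + [e [t [f id]] ++ [e [t [t [f var]] <> [f var]] ++ [e [t [f id]]]]]]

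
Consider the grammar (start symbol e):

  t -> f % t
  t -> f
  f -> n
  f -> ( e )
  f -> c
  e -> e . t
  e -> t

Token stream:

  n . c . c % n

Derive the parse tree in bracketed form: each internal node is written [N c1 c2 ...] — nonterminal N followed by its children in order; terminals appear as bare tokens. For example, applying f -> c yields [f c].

e
e . t
e . t . t
t . t . t
f . t . t
n . t . t
n . f . t
n . c . t
n . c . f % t
n . c . c % t
n . c . c % f
n . c . c % n

[e [e [e [t [f n]]] . [t [f c]]] . [t [f c] % [t [f n]]]]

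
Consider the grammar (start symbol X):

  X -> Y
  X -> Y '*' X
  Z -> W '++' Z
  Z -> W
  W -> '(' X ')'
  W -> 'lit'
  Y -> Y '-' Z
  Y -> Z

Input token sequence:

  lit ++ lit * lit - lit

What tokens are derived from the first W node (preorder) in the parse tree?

lit

[X [Y [Z [W lit] ++ [Z [W lit]]]] * [X [Y [Y [Z [W lit]]] - [Z [W lit]]]]]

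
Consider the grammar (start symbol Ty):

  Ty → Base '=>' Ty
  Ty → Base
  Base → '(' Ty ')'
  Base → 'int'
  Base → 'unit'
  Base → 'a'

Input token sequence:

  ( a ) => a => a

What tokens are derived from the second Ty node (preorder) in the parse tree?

[Ty [Base ( [Ty [Base a]] )] => [Ty [Base a] => [Ty [Base a]]]]

a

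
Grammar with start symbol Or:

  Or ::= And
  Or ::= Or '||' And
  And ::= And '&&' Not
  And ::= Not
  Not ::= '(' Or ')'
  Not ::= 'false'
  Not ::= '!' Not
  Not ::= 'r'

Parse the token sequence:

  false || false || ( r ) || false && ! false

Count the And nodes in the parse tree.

[Or [Or [Or [Or [And [Not false]]] || [And [Not false]]] || [And [Not ( [Or [And [Not r]]] )]]] || [And [And [Not false]] && [Not ! [Not false]]]]

6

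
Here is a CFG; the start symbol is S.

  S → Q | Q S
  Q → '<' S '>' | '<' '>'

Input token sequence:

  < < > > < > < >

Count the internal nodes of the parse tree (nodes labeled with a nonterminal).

[S [Q < [S [Q < >]] >] [S [Q < >] [S [Q < >]]]]

8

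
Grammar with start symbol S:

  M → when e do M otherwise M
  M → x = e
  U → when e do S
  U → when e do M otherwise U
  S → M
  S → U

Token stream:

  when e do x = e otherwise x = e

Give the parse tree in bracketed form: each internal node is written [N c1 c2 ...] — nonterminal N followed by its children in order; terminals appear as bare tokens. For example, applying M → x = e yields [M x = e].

[S [M when e do [M x = e] otherwise [M x = e]]]

S
M
when e do M otherwise M
when e do x = e otherwise M
when e do x = e otherwise x = e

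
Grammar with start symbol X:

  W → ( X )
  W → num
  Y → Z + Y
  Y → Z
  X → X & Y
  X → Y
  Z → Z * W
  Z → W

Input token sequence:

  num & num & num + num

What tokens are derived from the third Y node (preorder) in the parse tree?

[X [X [X [Y [Z [W num]]]] & [Y [Z [W num]]]] & [Y [Z [W num]] + [Y [Z [W num]]]]]

num + num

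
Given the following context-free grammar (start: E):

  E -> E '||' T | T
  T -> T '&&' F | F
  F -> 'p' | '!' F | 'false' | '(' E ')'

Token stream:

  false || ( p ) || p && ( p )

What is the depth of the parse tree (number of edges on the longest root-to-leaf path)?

7

[E [E [E [T [F false]]] || [T [F ( [E [T [F p]]] )]]] || [T [T [F p]] && [F ( [E [T [F p]]] )]]]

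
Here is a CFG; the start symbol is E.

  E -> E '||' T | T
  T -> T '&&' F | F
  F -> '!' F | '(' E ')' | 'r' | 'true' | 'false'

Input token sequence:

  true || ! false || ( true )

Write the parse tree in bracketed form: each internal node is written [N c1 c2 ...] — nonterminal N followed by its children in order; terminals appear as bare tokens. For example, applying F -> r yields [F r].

[E [E [E [T [F true]]] || [T [F ! [F false]]]] || [T [F ( [E [T [F true]]] )]]]

E
E || T
E || T || T
T || T || T
F || T || T
true || T || T
true || F || T
true || ! F || T
true || ! false || T
true || ! false || F
true || ! false || ( E )
true || ! false || ( T )
true || ! false || ( F )
true || ! false || ( true )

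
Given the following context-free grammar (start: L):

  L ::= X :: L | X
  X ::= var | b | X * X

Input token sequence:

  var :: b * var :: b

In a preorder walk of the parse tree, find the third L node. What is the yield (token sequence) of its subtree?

[L [X var] :: [L [X [X b] * [X var]] :: [L [X b]]]]

b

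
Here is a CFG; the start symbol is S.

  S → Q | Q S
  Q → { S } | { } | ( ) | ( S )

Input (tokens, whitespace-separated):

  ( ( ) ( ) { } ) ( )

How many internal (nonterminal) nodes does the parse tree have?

10

[S [Q ( [S [Q ( )] [S [Q ( )] [S [Q { }]]]] )] [S [Q ( )]]]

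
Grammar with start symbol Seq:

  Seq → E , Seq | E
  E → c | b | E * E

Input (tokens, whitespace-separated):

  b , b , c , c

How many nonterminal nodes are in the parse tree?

8

[Seq [E b] , [Seq [E b] , [Seq [E c] , [Seq [E c]]]]]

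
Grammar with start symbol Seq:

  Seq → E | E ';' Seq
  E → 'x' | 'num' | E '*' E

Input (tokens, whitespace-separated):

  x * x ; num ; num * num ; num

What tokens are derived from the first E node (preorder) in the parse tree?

[Seq [E [E x] * [E x]] ; [Seq [E num] ; [Seq [E [E num] * [E num]] ; [Seq [E num]]]]]

x * x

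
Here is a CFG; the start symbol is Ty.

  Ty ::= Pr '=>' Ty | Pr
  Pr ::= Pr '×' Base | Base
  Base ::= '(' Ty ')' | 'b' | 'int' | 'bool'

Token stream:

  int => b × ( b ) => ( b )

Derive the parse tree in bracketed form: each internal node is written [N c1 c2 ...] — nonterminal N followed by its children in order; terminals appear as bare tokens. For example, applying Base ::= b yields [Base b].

Ty
Pr => Ty
Base => Ty
int => Ty
int => Pr => Ty
int => Pr × Base => Ty
int => Base × Base => Ty
int => b × Base => Ty
int => b × ( Ty ) => Ty
int => b × ( Pr ) => Ty
int => b × ( Base ) => Ty
int => b × ( b ) => Ty
int => b × ( b ) => Pr
int => b × ( b ) => Base
int => b × ( b ) => ( Ty )
int => b × ( b ) => ( Pr )
int => b × ( b ) => ( Base )
int => b × ( b ) => ( b )

[Ty [Pr [Base int]] => [Ty [Pr [Pr [Base b]] × [Base ( [Ty [Pr [Base b]]] )]] => [Ty [Pr [Base ( [Ty [Pr [Base b]]] )]]]]]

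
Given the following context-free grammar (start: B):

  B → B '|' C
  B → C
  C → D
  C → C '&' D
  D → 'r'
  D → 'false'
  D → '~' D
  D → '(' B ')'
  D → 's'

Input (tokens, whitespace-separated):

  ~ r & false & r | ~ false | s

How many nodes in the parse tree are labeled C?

[B [B [B [C [C [C [D ~ [D r]]] & [D false]] & [D r]]] | [C [D ~ [D false]]]] | [C [D s]]]

5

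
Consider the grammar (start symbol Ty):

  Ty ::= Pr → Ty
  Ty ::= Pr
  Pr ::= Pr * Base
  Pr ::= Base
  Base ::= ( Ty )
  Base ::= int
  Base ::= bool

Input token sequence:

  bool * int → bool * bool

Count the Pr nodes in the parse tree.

4

[Ty [Pr [Pr [Base bool]] * [Base int]] → [Ty [Pr [Pr [Base bool]] * [Base bool]]]]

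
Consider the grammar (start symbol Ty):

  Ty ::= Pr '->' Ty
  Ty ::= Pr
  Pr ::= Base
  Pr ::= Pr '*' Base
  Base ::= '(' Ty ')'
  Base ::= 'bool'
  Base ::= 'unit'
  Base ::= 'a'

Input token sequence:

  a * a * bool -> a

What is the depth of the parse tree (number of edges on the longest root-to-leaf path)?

[Ty [Pr [Pr [Pr [Base a]] * [Base a]] * [Base bool]] -> [Ty [Pr [Base a]]]]

5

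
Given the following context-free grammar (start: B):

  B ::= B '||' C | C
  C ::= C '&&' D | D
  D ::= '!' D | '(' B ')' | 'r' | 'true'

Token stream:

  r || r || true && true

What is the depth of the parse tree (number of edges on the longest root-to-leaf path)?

[B [B [B [C [D r]]] || [C [D r]]] || [C [C [D true]] && [D true]]]

5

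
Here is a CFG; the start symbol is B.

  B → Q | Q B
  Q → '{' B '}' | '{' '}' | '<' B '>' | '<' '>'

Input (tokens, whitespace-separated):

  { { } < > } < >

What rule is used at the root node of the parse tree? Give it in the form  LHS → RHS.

[B [Q { [B [Q { }] [B [Q < >]]] }] [B [Q < >]]]

B → Q B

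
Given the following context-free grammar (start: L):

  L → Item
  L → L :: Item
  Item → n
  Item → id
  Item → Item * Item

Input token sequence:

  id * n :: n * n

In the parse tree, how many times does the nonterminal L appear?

2

[L [L [Item [Item id] * [Item n]]] :: [Item [Item n] * [Item n]]]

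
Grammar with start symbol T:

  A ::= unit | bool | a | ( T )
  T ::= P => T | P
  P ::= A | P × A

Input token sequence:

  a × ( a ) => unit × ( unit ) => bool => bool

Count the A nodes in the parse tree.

8

[T [P [P [A a]] × [A ( [T [P [A a]]] )]] => [T [P [P [A unit]] × [A ( [T [P [A unit]]] )]] => [T [P [A bool]] => [T [P [A bool]]]]]]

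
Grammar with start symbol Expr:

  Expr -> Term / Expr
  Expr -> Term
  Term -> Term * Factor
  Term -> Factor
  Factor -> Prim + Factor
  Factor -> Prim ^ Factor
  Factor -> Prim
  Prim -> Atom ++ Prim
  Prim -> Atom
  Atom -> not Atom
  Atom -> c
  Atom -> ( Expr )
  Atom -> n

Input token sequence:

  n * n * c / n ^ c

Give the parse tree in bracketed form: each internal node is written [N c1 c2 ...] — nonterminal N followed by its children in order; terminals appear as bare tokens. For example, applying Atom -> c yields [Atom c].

Expr
Term / Expr
Term * Factor / Expr
Term * Factor * Factor / Expr
Factor * Factor * Factor / Expr
Prim * Factor * Factor / Expr
Atom * Factor * Factor / Expr
n * Factor * Factor / Expr
n * Prim * Factor / Expr
n * Atom * Factor / Expr
n * n * Factor / Expr
n * n * Prim / Expr
n * n * Atom / Expr
n * n * c / Expr
n * n * c / Term
n * n * c / Factor
n * n * c / Prim ^ Factor
n * n * c / Atom ^ Factor
n * n * c / n ^ Factor
n * n * c / n ^ Prim
n * n * c / n ^ Atom
n * n * c / n ^ c

[Expr [Term [Term [Term [Factor [Prim [Atom n]]]] * [Factor [Prim [Atom n]]]] * [Factor [Prim [Atom c]]]] / [Expr [Term [Factor [Prim [Atom n]] ^ [Factor [Prim [Atom c]]]]]]]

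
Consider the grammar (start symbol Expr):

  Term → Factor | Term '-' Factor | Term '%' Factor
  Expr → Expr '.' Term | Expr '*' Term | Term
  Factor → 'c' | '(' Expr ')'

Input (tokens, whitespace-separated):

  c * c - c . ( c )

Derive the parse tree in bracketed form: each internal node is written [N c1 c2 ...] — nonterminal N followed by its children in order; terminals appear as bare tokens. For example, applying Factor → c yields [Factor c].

Expr
Expr . Term
Expr * Term . Term
Term * Term . Term
Factor * Term . Term
c * Term . Term
c * Term - Factor . Term
c * Factor - Factor . Term
c * c - Factor . Term
c * c - c . Term
c * c - c . Factor
c * c - c . ( Expr )
c * c - c . ( Term )
c * c - c . ( Factor )
c * c - c . ( c )

[Expr [Expr [Expr [Term [Factor c]]] * [Term [Term [Factor c]] - [Factor c]]] . [Term [Factor ( [Expr [Term [Factor c]]] )]]]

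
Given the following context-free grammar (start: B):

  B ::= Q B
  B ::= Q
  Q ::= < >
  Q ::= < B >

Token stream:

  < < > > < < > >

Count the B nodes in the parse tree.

[B [Q < [B [Q < >]] >] [B [Q < [B [Q < >]] >]]]

4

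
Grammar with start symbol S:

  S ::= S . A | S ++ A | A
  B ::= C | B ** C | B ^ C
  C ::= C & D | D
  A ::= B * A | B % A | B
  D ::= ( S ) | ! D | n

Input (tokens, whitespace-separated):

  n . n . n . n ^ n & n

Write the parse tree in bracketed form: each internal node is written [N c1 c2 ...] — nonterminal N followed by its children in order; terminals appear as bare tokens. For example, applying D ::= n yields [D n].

[S [S [S [S [A [B [C [D n]]]]] . [A [B [C [D n]]]]] . [A [B [C [D n]]]]] . [A [B [B [C [D n]]] ^ [C [C [D n]] & [D n]]]]]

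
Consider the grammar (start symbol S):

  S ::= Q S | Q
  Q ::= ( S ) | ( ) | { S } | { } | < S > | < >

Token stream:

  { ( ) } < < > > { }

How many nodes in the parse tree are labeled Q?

[S [Q { [S [Q ( )]] }] [S [Q < [S [Q < >]] >] [S [Q { }]]]]

5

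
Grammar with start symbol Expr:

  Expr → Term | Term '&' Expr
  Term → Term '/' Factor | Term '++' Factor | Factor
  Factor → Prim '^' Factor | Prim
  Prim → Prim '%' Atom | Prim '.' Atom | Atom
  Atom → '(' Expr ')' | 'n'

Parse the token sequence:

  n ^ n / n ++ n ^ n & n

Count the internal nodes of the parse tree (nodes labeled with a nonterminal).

[Expr [Term [Term [Term [Factor [Prim [Atom n]] ^ [Factor [Prim [Atom n]]]]] / [Factor [Prim [Atom n]]]] ++ [Factor [Prim [Atom n]] ^ [Factor [Prim [Atom n]]]]] & [Expr [Term [Factor [Prim [Atom n]]]]]]

24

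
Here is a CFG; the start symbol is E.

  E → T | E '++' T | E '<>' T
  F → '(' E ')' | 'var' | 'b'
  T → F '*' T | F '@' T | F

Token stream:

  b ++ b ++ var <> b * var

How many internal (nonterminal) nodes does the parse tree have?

[E [E [E [E [T [F b]]] ++ [T [F b]]] ++ [T [F var]]] <> [T [F b] * [T [F var]]]]

14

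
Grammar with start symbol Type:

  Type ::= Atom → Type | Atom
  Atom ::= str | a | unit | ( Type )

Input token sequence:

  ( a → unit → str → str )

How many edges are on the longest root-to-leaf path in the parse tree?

[Type [Atom ( [Type [Atom a] → [Type [Atom unit] → [Type [Atom str] → [Type [Atom str]]]]] )]]

7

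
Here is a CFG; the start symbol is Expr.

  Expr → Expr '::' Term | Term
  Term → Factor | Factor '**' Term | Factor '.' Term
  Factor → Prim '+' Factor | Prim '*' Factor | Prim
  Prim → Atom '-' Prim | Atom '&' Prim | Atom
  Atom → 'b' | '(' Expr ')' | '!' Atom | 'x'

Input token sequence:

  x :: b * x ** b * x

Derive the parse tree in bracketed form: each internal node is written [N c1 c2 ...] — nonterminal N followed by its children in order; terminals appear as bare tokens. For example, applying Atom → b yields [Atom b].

[Expr [Expr [Term [Factor [Prim [Atom x]]]]] :: [Term [Factor [Prim [Atom b]] * [Factor [Prim [Atom x]]]] ** [Term [Factor [Prim [Atom b]] * [Factor [Prim [Atom x]]]]]]]

Expr
Expr :: Term
Term :: Term
Factor :: Term
Prim :: Term
Atom :: Term
x :: Term
x :: Factor ** Term
x :: Prim * Factor ** Term
x :: Atom * Factor ** Term
x :: b * Factor ** Term
x :: b * Prim ** Term
x :: b * Atom ** Term
x :: b * x ** Term
x :: b * x ** Factor
x :: b * x ** Prim * Factor
x :: b * x ** Atom * Factor
x :: b * x ** b * Factor
x :: b * x ** b * Prim
x :: b * x ** b * Atom
x :: b * x ** b * x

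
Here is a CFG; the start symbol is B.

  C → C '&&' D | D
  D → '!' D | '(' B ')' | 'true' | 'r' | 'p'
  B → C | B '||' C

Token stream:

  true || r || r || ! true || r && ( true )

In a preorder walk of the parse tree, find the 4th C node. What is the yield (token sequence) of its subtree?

! true

[B [B [B [B [B [C [D true]]] || [C [D r]]] || [C [D r]]] || [C [D ! [D true]]]] || [C [C [D r]] && [D ( [B [C [D true]]] )]]]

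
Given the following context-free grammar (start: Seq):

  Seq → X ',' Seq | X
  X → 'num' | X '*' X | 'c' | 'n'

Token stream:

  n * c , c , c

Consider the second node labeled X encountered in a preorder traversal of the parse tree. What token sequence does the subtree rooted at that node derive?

n

[Seq [X [X n] * [X c]] , [Seq [X c] , [Seq [X c]]]]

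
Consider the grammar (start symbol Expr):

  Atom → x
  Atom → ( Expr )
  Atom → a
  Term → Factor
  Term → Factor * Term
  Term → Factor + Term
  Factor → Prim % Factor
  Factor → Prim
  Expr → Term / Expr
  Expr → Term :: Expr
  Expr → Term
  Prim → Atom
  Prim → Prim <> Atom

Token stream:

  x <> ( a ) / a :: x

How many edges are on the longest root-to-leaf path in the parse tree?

[Expr [Term [Factor [Prim [Prim [Atom x]] <> [Atom ( [Expr [Term [Factor [Prim [Atom a]]]]] )]]]] / [Expr [Term [Factor [Prim [Atom a]]]] :: [Expr [Term [Factor [Prim [Atom x]]]]]]]

10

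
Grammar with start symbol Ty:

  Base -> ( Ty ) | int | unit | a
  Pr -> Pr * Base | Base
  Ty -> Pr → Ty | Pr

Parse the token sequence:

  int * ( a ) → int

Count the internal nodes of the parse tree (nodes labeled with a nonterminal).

[Ty [Pr [Pr [Base int]] * [Base ( [Ty [Pr [Base a]]] )]] → [Ty [Pr [Base int]]]]

11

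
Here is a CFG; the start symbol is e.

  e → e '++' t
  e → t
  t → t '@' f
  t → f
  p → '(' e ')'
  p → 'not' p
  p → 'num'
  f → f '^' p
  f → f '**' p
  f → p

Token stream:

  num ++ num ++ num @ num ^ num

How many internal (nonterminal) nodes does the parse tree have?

[e [e [e [t [f [p num]]]] ++ [t [f [p num]]]] ++ [t [t [f [p num]]] @ [f [f [p num]] ^ [p num]]]]

17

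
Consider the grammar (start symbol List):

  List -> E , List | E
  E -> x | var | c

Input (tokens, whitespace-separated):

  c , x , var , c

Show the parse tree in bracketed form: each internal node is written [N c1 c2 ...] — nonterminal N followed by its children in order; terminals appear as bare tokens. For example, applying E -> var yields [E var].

[List [E c] , [List [E x] , [List [E var] , [List [E c]]]]]

List
E , List
c , List
c , E , List
c , x , List
c , x , E , List
c , x , var , List
c , x , var , E
c , x , var , c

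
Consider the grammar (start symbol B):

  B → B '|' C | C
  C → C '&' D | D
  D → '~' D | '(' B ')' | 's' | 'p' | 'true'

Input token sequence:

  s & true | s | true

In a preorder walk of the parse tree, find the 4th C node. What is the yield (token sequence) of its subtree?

true

[B [B [B [C [C [D s]] & [D true]]] | [C [D s]]] | [C [D true]]]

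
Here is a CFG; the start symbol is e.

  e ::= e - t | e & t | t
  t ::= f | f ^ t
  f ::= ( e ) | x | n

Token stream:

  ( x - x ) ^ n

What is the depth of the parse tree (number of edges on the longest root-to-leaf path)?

[e [t [f ( [e [e [t [f x]]] - [t [f x]]] )] ^ [t [f n]]]]

7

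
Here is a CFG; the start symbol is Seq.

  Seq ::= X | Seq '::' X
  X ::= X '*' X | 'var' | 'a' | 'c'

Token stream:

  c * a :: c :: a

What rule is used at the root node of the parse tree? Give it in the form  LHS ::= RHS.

Seq ::= Seq '::' X

[Seq [Seq [Seq [X [X c] * [X a]]] :: [X c]] :: [X a]]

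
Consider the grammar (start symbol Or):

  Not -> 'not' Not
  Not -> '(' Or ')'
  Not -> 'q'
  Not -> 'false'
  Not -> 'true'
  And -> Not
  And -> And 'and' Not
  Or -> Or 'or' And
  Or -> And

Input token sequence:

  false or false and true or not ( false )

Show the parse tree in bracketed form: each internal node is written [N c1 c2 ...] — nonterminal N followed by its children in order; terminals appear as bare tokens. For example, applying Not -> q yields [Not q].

Or
Or or And
Or or And or And
And or And or And
Not or And or And
false or And or And
false or And and Not or And
false or Not and Not or And
false or false and Not or And
false or false and true or And
false or false and true or Not
false or false and true or not Not
false or false and true or not ( Or )
false or false and true or not ( And )
false or false and true or not ( Not )
false or false and true or not ( false )

[Or [Or [Or [And [Not false]]] or [And [And [Not false]] and [Not true]]] or [And [Not not [Not ( [Or [And [Not false]]] )]]]]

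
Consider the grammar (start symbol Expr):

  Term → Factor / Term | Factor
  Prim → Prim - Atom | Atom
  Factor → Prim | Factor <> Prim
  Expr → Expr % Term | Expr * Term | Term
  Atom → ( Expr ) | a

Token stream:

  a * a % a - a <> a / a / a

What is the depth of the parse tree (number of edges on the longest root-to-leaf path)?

7

[Expr [Expr [Expr [Term [Factor [Prim [Atom a]]]]] * [Term [Factor [Prim [Atom a]]]]] % [Term [Factor [Factor [Prim [Prim [Atom a]] - [Atom a]]] <> [Prim [Atom a]]] / [Term [Factor [Prim [Atom a]]] / [Term [Factor [Prim [Atom a]]]]]]]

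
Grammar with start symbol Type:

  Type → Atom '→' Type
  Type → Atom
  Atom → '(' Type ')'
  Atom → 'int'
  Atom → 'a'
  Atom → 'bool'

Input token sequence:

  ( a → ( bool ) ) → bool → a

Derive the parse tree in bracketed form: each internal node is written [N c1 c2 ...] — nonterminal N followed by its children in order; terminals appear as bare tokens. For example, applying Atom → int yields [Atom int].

Type
Atom → Type
( Type ) → Type
( Atom → Type ) → Type
( a → Type ) → Type
( a → Atom ) → Type
( a → ( Type ) ) → Type
( a → ( Atom ) ) → Type
( a → ( bool ) ) → Type
( a → ( bool ) ) → Atom → Type
( a → ( bool ) ) → bool → Type
( a → ( bool ) ) → bool → Atom
( a → ( bool ) ) → bool → a

[Type [Atom ( [Type [Atom a] → [Type [Atom ( [Type [Atom bool]] )]]] )] → [Type [Atom bool] → [Type [Atom a]]]]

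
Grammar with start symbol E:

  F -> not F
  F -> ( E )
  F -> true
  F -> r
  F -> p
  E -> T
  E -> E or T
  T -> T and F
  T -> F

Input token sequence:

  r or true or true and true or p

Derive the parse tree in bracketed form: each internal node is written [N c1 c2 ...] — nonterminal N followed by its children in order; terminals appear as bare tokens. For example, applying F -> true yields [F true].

E
E or T
E or T or T
E or T or T or T
T or T or T or T
F or T or T or T
r or T or T or T
r or F or T or T
r or true or T or T
r or true or T and F or T
r or true or F and F or T
r or true or true and F or T
r or true or true and true or T
r or true or true and true or F
r or true or true and true or p

[E [E [E [E [T [F r]]] or [T [F true]]] or [T [T [F true]] and [F true]]] or [T [F p]]]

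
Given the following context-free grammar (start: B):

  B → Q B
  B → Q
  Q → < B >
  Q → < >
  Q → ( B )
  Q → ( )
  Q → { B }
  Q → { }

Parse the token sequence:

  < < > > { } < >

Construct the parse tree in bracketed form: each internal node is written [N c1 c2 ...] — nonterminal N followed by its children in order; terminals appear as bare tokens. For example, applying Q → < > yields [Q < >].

[B [Q < [B [Q < >]] >] [B [Q { }] [B [Q < >]]]]

B
Q B
< B > B
< Q > B
< < > > B
< < > > Q B
< < > > { } B
< < > > { } Q
< < > > { } < >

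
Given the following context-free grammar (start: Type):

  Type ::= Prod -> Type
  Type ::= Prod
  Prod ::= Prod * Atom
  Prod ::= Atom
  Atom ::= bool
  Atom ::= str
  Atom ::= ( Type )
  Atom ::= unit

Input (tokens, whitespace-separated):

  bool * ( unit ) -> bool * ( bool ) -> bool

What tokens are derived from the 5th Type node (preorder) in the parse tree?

[Type [Prod [Prod [Atom bool]] * [Atom ( [Type [Prod [Atom unit]]] )]] -> [Type [Prod [Prod [Atom bool]] * [Atom ( [Type [Prod [Atom bool]]] )]] -> [Type [Prod [Atom bool]]]]]

bool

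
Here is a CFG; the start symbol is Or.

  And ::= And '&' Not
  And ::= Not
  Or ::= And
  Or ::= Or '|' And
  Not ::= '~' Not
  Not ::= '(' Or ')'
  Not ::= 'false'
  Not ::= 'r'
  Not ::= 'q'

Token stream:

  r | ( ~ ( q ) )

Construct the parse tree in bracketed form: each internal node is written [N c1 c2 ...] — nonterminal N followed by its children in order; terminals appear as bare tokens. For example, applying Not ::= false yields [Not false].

[Or [Or [And [Not r]]] | [And [Not ( [Or [And [Not ~ [Not ( [Or [And [Not q]]] )]]]] )]]]

Or
Or | And
And | And
Not | And
r | And
r | Not
r | ( Or )
r | ( And )
r | ( Not )
r | ( ~ Not )
r | ( ~ ( Or ) )
r | ( ~ ( And ) )
r | ( ~ ( Not ) )
r | ( ~ ( q ) )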